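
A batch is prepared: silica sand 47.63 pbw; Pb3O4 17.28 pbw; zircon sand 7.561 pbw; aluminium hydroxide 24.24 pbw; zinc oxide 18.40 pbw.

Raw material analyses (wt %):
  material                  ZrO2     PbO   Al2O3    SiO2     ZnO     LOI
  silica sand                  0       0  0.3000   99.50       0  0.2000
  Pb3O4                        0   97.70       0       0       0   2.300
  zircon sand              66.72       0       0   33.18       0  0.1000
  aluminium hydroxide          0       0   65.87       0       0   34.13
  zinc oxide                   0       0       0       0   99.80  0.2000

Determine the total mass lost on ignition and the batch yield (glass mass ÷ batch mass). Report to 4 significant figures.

Values along the way are printed (rounded to four significant digits) in the printout — all arithmetic holds full float precision through the solve. Every reported value is rounded exactly once. Derived quantities (the yield, ignition loss, five oxide percentages, net glass mass, the totals) are recomputed in full precision from the batch weights per 106.3 pbw of glass as quoted within question or answer.
LOI of each material in turn:
  silica sand: 47.63 × 0.002000 = 0.09526 pbw
  Pb3O4: 17.28 × 0.02300 = 0.3974 pbw
  zircon sand: 7.561 × 0.001000 = 0.007561 pbw
  aluminium hydroxide: 24.24 × 0.3413 = 8.273 pbw
  zinc oxide: 18.40 × 0.002000 = 0.03680 pbw
Total LOI = 8.810 pbw
Glass = batch − LOI = 115.1 − 8.810 = 106.3 pbw

LOI loss = 8.810 pbw; glass = 106.3 pbw; yield = 92.35%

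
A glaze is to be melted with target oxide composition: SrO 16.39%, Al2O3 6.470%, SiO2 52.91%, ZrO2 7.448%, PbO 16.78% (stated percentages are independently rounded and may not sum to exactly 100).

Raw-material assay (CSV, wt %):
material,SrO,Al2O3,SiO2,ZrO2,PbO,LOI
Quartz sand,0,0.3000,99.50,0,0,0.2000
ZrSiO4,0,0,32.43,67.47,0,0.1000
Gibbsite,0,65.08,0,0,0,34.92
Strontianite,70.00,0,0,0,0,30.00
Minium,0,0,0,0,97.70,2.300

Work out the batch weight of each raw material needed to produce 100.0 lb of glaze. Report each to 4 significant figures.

All internal work maintains full float precision at every stage. Intermediates are shown, rounded to 4 significant figures, on the page; a single rounding completes every reported number — the derived quantities (LOI, the five compositions, yield, net glass mass, the totals) are rebuilt in exact precision starting from the weights for 100.0 lb of glass, exactly as printed in the problem or answer text.
Target oxide masses per 100.0 lb glaze:
  SrO: 16.39% × 100.0 = 16.39 lb
  Al2O3: 6.470% × 100.0 = 6.470 lb
  SiO2: 52.91% × 100.0 = 52.91 lb
  ZrO2: 7.448% × 100.0 = 7.448 lb
  PbO: 16.78% × 100.0 = 16.78 lb
Per-oxide balance check per the reported batch figures, under the basis named above (sum by sum, the targets are met once rounding is allowed for):
  SrO: 23.41·0.7000 = 16.39 lb (target 16.39 lb)
  Al2O3: 49.58·0.003000 + 9.713·0.6508 = 6.470 lb (target 6.470 lb)
  SiO2: 49.58·0.9950 + 11.04·0.3243 = 52.91 lb (target 52.91 lb)
  ZrO2: 11.04·0.6747 = 7.449 lb (target 7.448 lb)
  PbO: 17.18·0.9770 = 16.78 lb (target 16.78 lb)
Glass-mass sanity pass: net batch after ignition = 100.0 lb (summing oxide targets gives 100.0 lb; stated basis 100.0 lb — a pure rounding effect).
Batch grand total — Σ batch = 110.9 lb; LOI removed, Σ of batch·LOI: 10.92 lb; glass ÷ batch gives a yield of 90.16%.

Batch per 100.0 lb glaze:
  Quartz sand: 49.58 lb
  ZrSiO4: 11.04 lb
  Gibbsite: 9.713 lb
  Strontianite: 23.41 lb
  Minium: 17.18 lb
Total batch = 110.9 lb; LOI loss = 10.92 lb; yield = 90.16%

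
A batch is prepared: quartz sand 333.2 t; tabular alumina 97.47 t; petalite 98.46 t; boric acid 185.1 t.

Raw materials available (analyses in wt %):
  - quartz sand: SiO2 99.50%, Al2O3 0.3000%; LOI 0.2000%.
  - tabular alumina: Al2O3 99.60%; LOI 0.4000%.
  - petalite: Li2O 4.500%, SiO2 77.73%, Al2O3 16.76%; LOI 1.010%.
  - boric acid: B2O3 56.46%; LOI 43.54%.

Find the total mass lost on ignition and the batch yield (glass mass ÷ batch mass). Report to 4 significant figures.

LOI loss = 82.64 t; glass = 631.6 t; yield = 88.43%

In-progress results appear rounded to 4 significant figures within the worked lines; the whole derivation keeps full precision at all times. Each reported value is rounded once only. All derived quantities, which include ignition loss, net glass mass, four oxide percentages, totals, yield, are re-derived at full float precision, exactly as printed in the problem or the answer, from the batch weights on 631.6 t of glass.
Ignition loss by material:
  quartz sand: 333.2 × 0.002000 = 0.6664 t
  tabular alumina: 97.47 × 0.004000 = 0.3899 t
  petalite: 98.46 × 0.01010 = 0.9944 t
  boric acid: 185.1 × 0.4354 = 80.59 t
Total LOI = 82.64 t
Glass = batch − LOI = 714.2 − 82.64 = 631.6 t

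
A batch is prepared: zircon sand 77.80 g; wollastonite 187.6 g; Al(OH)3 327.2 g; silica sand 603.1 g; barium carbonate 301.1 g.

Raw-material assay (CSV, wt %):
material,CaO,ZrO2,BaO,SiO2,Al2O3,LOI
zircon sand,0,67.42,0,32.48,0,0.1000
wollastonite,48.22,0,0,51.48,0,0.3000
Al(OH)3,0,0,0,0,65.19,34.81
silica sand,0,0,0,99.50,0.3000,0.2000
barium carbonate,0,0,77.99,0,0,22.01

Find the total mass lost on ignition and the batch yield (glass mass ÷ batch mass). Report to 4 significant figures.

LOI loss = 182.0 g; glass = 1315 g; yield = 87.84%

The whole derivation maintains exact precision through the solve — the intermediate values are shown, rounded to 4 significant digits, between the steps; each reported number undergoes a single rounding. Derived quantities, including the five compositions, glass mass, yield, LOI, the totals, are carried from the batch weights on 1315 g of glass at exact precision, exactly as shown in the question or the answer.
LOI of each material in turn:
  zircon sand: 77.80 × 0.001000 = 0.07780 g
  wollastonite: 187.6 × 0.003000 = 0.5628 g
  Al(OH)3: 327.2 × 0.3481 = 113.9 g
  silica sand: 603.1 × 0.002000 = 1.206 g
  barium carbonate: 301.1 × 0.2201 = 66.27 g
Total LOI = 182.0 g
Glass = batch − LOI = 1497 − 182.0 = 1315 g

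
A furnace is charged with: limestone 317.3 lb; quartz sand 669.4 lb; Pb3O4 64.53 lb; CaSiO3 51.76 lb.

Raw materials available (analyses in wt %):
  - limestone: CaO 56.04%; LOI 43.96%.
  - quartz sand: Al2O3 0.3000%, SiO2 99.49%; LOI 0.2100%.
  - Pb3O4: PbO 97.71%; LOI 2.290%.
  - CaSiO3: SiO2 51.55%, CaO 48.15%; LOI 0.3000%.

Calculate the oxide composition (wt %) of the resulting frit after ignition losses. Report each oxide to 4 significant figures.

All arithmetic holds full precision from start to finish; mid-chain values are displayed rounded off to 4 significant digits in the working — every reported value carries a single rounding — derived quantities, which include ignition loss, yield, four oxide percentages, glass mass, the totals, are computed in full precision, as given in either problem or answer, from the weighed amounts on 960.5 lb of glass.
Mass of each oxide from the mix:
  Al2O3: 669.4·0.003000 = 2.008 lb
  PbO: 64.53·0.9771 = 63.05 lb
  SiO2: 669.4·0.9949 + 51.76·0.5155 = 692.7 lb
  CaO: 317.3·0.5604 + 51.76·0.4815 = 202.7 lb
LOI: 317.3·0.4396 + 669.4·0.002100 + 64.53·0.02290 + 51.76·0.003000 = 142.5 lb
The glass mass, total less LOI, = 1103 − 142.5 = 960.5 lb (matching Σ of the oxides)
wt % = 100 × oxide mass / glass mass

Glass mass = 960.5 lb (batch 1103 − LOI 142.5).
Composition: Al2O3 0.2091%, PbO 6.565%, SiO2 72.12%, CaO 21.11%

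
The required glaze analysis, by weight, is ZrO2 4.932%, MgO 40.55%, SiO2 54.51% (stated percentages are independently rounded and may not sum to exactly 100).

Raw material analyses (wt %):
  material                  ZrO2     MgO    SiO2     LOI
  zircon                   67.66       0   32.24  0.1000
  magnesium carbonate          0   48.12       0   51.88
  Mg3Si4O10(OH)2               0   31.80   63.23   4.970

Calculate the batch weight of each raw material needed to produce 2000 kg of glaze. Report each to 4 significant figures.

In-progress results are printed, with 4-significant-digit rounding, when written out. All internal work keeps exact precision in all steps — every reported result undergoes a single rounding; derived quantities are rebuilt in full precision (the three compositions, ignition loss, yield, glass mass, the totals) using the weight values for 2000 kg of glass as quoted within the question or the answer.
Per-oxide target masses for 2000 kg glaze:
  ZrO2: 4.932% × 2000 = 98.64 kg
  MgO: 40.55% × 2000 = 811.0 kg
  SiO2: 54.51% × 2000 = 1090 kg
Balance tally, oxide-wise, with the batch weights as given, versus the basis set out (each sum matches its target mass net of answer rounding effects):
  ZrO2: 145.8·0.6766 = 98.65 kg (target 98.64 kg)
  MgO: 595.1·0.4812 + 1650·0.3180 = 811.1 kg (target 811.0 kg)
  SiO2: 145.8·0.3224 + 1650·0.6323 = 1090 kg (target 1090 kg)
Glass-mass sanity pass: total batch − LOI = 2000 kg (targets for the oxides total 2000 kg; with the basis standing at 2000 kg — a pure rounding effect).
Total batch = Σ batch = 2391 kg; LOI removed, Σ of batch·LOI: 390.9 kg; yield, glass over the total, = 83.65%.

Batch per 2000 kg glaze:
  zircon: 145.8 kg
  magnesium carbonate: 595.1 kg
  Mg3Si4O10(OH)2: 1650 kg
Total batch = 2391 kg; LOI loss = 390.9 kg; yield = 83.65%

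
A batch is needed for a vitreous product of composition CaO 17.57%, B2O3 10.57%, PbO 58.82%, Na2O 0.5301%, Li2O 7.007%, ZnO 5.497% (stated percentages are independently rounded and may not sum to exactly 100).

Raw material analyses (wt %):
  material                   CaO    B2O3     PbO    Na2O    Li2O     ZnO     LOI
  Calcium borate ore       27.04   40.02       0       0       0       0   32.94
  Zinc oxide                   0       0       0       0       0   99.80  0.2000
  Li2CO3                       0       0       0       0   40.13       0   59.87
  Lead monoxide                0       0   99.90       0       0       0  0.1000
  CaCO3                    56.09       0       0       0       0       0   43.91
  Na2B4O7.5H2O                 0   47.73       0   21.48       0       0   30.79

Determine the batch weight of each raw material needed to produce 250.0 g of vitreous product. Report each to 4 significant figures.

Values along the way are shown rounded to 4 significant figures across the worked steps; every computation maintains full precision from first step to last — each reported value undergoes a single rounding. The derived quantities are recomputed at full float precision (yield, six oxide percentages, the totals, LOI, glass mass) using the weight values on 250.0 g of glass, exactly as printed in problem or answer.
The oxide mass targets at 250.0 g vitreous product:
  CaO: 17.57% × 250.0 = 43.92 g
  B2O3: 10.57% × 250.0 = 26.42 g
  PbO: 58.82% × 250.0 = 147.0 g
  Na2O: 0.5301% × 250.0 = 1.325 g
  Li2O: 7.007% × 250.0 = 17.52 g
  ZnO: 5.497% × 250.0 = 13.74 g
Per-oxide balance check working from each reported weight, under the basis named above (summed amounts equal target values net of answer rounding effects):
  CaO: 58.67·0.2704 + 50.03·0.5609 = 43.93 g (target 43.92 g)
  B2O3: 58.67·0.4002 + 6.170·0.4773 = 26.42 g (target 26.42 g)
  PbO: 147.2·0.9990 = 147.1 g (target 147.0 g)
  Na2O: 6.170·0.2148 = 1.325 g (target 1.325 g)
  Li2O: 43.65·0.4013 = 17.52 g (target 17.52 g)
  ZnO: 13.77·0.9980 = 13.74 g (target 13.74 g)
Mass balance on the glass: the batch minus its LOI: 250.0 g (per-oxide target masses sum to 250.0 g; versus the stated basis of 250.0 g — deltas are rounding alone).
Adding the batch up: Σ batch = 319.5 g; loss to ignition Σ batch·LOI = 69.50 g; glass ÷ batch gives a yield of 78.25%.

Batch per 250.0 g vitreous product:
  Calcium borate ore: 58.67 g
  Zinc oxide: 13.77 g
  Li2CO3: 43.65 g
  Lead monoxide: 147.2 g
  CaCO3: 50.03 g
  Na2B4O7.5H2O: 6.170 g
Total batch = 319.5 g; LOI loss = 69.50 g; yield = 78.25%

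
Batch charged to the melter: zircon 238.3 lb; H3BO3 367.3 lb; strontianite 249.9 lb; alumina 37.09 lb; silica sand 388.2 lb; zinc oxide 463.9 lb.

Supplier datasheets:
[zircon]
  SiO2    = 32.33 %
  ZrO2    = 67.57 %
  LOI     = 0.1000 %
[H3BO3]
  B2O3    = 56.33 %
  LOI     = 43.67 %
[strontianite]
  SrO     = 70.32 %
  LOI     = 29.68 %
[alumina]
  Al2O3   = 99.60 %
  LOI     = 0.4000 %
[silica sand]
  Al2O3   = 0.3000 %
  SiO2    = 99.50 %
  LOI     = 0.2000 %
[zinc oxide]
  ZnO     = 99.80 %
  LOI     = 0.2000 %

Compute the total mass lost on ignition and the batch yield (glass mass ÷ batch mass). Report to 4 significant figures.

Full float precision is maintained from start to finish; values along the way are displayed (rounded to 4 significant digits) across the worked steps — every reported result takes a single rounding. The derived quantities are computed using the weight values per 1508 lb of glass at full precision (LOI, the yield, glass mass, totals, the six compositions) precisely as stated by question or answer.
Loss on ignition, line by line:
  zircon: 238.3 × 0.001000 = 0.2383 lb
  H3BO3: 367.3 × 0.4367 = 160.4 lb
  strontianite: 249.9 × 0.2968 = 74.17 lb
  alumina: 37.09 × 0.004000 = 0.1484 lb
  silica sand: 388.2 × 0.002000 = 0.7764 lb
  zinc oxide: 463.9 × 0.002000 = 0.9278 lb
Total LOI = 236.7 lb
Glass = batch − LOI = 1745 − 236.7 = 1508 lb

LOI loss = 236.7 lb; glass = 1508 lb; yield = 86.44%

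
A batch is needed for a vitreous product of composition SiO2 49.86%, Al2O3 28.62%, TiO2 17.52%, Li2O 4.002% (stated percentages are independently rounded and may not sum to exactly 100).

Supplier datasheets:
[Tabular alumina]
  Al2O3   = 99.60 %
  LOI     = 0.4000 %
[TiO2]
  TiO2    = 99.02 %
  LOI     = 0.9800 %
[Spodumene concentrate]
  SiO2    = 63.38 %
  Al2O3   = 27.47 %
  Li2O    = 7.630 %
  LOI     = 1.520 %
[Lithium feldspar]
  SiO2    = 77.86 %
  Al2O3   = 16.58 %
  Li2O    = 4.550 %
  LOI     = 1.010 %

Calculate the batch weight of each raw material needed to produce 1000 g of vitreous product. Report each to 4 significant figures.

Batch per 1000 g vitreous product:
  Tabular alumina: 141.9 g
  TiO2: 176.9 g
  Spodumene concentrate: 277.2 g
  Lithium feldspar: 414.7 g
Total batch = 1011 g; LOI loss = 10.70 g; yield = 98.94%

Working values are shown rounded to four significant digits — all internal work runs at exact precision end to end. Each reported number receives exactly one rounding; derived quantities are computed from the weighed amounts per 1000 g of glass at full float precision (net glass mass, yield, ignition loss, four oxide percentages, the totals), exactly as shown in problem or answer.
Per-oxide target masses for 1000 g vitreous product:
  SiO2: 49.86% × 1000 = 498.6 g
  Al2O3: 28.62% × 1000 = 286.2 g
  TiO2: 17.52% × 1000 = 175.2 g
  Li2O: 4.002% × 1000 = 40.02 g
Verifying the oxide balance with the batch weights as given, for the quoted basis mass (sums match the target masses once rounding is allowed for):
  SiO2: 277.2·0.6338 + 414.7·0.7786 = 498.6 g (target 498.6 g)
  Al2O3: 141.9·0.9960 + 277.2·0.2747 + 414.7·0.1658 = 286.2 g (target 286.2 g)
  TiO2: 176.9·0.9902 = 175.2 g (target 175.2 g)
  Li2O: 277.2·0.07630 + 414.7·0.04550 = 40.02 g (target 40.02 g)
Consistency of the glass mass: total batch − LOI = 1000 g (oxide target masses add up to 1000 g; stated basis 1000 g — a pure rounding effect).
Total batch = Σ batch = 1011 g; Σ batch·LOI gives LOI loss = 10.70 g; yield = glass ÷ total batch = 98.94%.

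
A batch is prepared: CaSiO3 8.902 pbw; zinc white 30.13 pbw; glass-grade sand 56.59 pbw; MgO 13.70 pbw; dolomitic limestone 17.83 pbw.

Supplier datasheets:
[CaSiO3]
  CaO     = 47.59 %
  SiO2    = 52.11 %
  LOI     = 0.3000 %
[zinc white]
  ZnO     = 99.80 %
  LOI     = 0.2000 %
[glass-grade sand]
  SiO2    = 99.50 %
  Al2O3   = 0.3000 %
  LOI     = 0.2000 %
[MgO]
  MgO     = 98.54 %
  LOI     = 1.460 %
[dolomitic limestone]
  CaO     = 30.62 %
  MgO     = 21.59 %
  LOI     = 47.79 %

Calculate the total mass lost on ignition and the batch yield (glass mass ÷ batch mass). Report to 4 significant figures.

The intermediate values are rounded to four significant figures wherever printed. The working math holds full float precision from first step to last — each reported result is rounded exactly once. The derived quantities, which include the five compositions, the yield, LOI, net glass mass, the totals, are carried in exact precision, as given in the question or the answer, from the batch weights at 118.2 pbw of glass.
Loss on ignition, line by line:
  CaSiO3: 8.902 × 0.003000 = 0.02671 pbw
  zinc white: 30.13 × 0.002000 = 0.06026 pbw
  glass-grade sand: 56.59 × 0.002000 = 0.1132 pbw
  MgO: 13.70 × 0.01460 = 0.2000 pbw
  dolomitic limestone: 17.83 × 0.4779 = 8.521 pbw
Total LOI = 8.921 pbw
Glass = batch − LOI = 127.2 − 8.921 = 118.2 pbw

LOI loss = 8.921 pbw; glass = 118.2 pbw; yield = 92.98%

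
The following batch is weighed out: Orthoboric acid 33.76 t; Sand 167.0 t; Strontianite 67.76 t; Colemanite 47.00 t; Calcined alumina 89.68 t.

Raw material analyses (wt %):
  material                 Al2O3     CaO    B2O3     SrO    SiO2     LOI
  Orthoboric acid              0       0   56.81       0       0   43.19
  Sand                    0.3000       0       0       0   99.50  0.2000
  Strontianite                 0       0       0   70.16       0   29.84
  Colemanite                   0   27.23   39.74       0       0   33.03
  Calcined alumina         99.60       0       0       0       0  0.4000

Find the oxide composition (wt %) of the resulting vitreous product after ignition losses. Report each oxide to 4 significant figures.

Every computation runs at full float precision from first step to last; intermediates are shown (rounded to four significant digits) alongside each step; a single rounding yields every reported figure — all derived quantities, including totals, yield, glass mass, five oxide percentages, LOI, are rebuilt from the weighed amounts for 354.2 t of glass at full float precision as quoted within problem or answer.
Oxide-by-oxide delivered mass:
  Al2O3: 167.0·0.003000 + 89.68·0.9960 = 89.82 t
  CaO: 47.00·0.2723 = 12.80 t
  B2O3: 33.76·0.5681 + 47.00·0.3974 = 37.86 t
  SrO: 67.76·0.7016 = 47.54 t
  SiO2: 167.0·0.9950 = 166.2 t
LOI: 33.76·0.4319 + 167.0·0.002000 + 67.76·0.2984 + 47.00·0.3303 + 89.68·0.004000 = 51.02 t
The glass mass, total less LOI, = 405.2 − 51.02 = 354.2 t (= Σ oxide masses)
wt % = oxide mass / glass mass × 100

Glass mass = 354.2 t (batch 405.2 − LOI 51.02).
Composition: Al2O3 25.36%, CaO 3.613%, B2O3 10.69%, SrO 13.42%, SiO2 46.92%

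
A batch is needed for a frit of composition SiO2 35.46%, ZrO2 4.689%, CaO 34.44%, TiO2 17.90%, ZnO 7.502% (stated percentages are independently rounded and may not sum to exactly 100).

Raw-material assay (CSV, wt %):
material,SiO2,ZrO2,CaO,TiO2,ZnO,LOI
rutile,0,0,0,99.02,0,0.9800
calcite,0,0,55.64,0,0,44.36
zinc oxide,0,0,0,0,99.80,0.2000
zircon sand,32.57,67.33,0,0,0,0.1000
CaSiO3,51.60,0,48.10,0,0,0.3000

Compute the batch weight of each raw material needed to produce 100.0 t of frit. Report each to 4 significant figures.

Batch per 100.0 t frit:
  rutile: 18.08 t
  calcite: 6.290 t
  zinc oxide: 7.517 t
  zircon sand: 6.964 t
  CaSiO3: 64.33 t
Total batch = 103.2 t; LOI loss = 3.182 t; yield = 96.92%

Values along the way are shown rounded to 4 significant digits on the page. The working math carries full float precision throughout; a single rounding produces each reported value — the derived quantities, including LOI, the five compositions, glass mass, the yield, totals, are carried using the weight values on 100.0 t of glass at full float precision as quoted within the problem or the answer.
Oxide mass targets, per 100.0 t frit:
  SiO2: 35.46% × 100.0 = 35.46 t
  ZrO2: 4.689% × 100.0 = 4.689 t
  CaO: 34.44% × 100.0 = 34.44 t
  TiO2: 17.90% × 100.0 = 17.90 t
  ZnO: 7.502% × 100.0 = 7.502 t
A balance pass over the oxides, on the weights just shown, on the stated basis (sum by sum, the targets are met exact up to rounding of places):
  SiO2: 6.964·0.3257 + 64.33·0.5160 = 35.46 t (target 35.46 t)
  ZrO2: 6.964·0.6733 = 4.689 t (target 4.689 t)
  CaO: 6.290·0.5564 + 64.33·0.4810 = 34.44 t (target 34.44 t)
  TiO2: 18.08·0.9902 = 17.90 t (target 17.90 t)
  ZnO: 7.517·0.9980 = 7.502 t (target 7.502 t)
Glass-mass closure: net batch after ignition = 100.0 t (per-oxide target masses sum to 99.99 t; the stated basis being 100.0 t — a pure rounding effect).
Whole-batch sum: Σ batch = 103.2 t; Σ batch·LOI gives LOI loss = 3.182 t; yield = glass ÷ total batch = 96.92%.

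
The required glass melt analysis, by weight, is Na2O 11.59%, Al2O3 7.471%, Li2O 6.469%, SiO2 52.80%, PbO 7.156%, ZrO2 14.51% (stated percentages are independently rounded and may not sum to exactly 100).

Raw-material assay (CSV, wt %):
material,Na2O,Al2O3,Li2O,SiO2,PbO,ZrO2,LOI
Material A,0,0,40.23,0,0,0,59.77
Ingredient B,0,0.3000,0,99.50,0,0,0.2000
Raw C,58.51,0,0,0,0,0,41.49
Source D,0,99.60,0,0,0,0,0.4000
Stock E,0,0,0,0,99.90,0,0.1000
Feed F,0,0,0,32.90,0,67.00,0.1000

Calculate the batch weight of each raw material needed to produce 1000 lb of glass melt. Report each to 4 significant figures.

Batch per 1000 lb glass melt:
  Material A: 160.8 lb
  Ingredient B: 459.0 lb
  Raw C: 198.1 lb
  Source D: 73.63 lb
  Stock E: 71.63 lb
  Feed F: 216.6 lb
Total batch = 1180 lb; LOI loss = 179.8 lb; yield = 84.76%

In-progress results are printed (rounded to four significant figures) in the printout; all arithmetic keeps full precision throughout. Every reported result is rounded only once. Derived quantities, which include yield, six oxide percentages, net glass mass, ignition loss, the totals, are re-derived at full float precision, exactly as shown in the question or the answer, from the batch weights at 1000 lb of glass.
The oxide mass targets at 1000 lb glass melt:
  Na2O: 11.59% × 1000 = 115.9 lb
  Al2O3: 7.471% × 1000 = 74.71 lb
  Li2O: 6.469% × 1000 = 64.69 lb
  SiO2: 52.80% × 1000 = 528.0 lb
  PbO: 7.156% × 1000 = 71.56 lb
  ZrO2: 14.51% × 1000 = 145.1 lb
Mass-balance tally per oxide on the weights just shown, relative to the basis at hand (summed amounts equal target values up to rounding of the answer):
  Na2O: 198.1·0.5851 = 115.9 lb (target 115.9 lb)
  Al2O3: 459.0·0.003000 + 73.63·0.9960 = 74.71 lb (target 74.71 lb)
  Li2O: 160.8·0.4023 = 64.69 lb (target 64.69 lb)
  SiO2: 459.0·0.9950 + 216.6·0.3290 = 528.0 lb (target 528.0 lb)
  PbO: 71.63·0.9990 = 71.56 lb (target 71.56 lb)
  ZrO2: 216.6·0.6700 = 145.1 lb (target 145.1 lb)
Glass-mass bookkeeping: Σ batch − LOI loss = 1000 lb (per-oxide target masses sum to 1000 lb; stated basis 1000 lb — gaps are rounding artifacts).
Adding the batch up: Σ batch = 1180 lb; loss to ignition Σ batch·LOI = 179.8 lb; yield: glass divided by total = 84.76%.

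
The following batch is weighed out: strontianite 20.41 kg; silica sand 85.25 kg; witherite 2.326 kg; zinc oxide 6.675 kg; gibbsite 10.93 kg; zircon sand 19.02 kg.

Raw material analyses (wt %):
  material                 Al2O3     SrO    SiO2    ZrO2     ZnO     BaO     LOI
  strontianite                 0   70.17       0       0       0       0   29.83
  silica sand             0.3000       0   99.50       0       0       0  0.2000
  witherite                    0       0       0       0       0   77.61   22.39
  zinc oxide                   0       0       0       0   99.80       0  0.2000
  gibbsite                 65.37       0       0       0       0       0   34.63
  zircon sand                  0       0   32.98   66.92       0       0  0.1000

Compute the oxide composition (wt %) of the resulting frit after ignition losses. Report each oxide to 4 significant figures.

Glass mass = 134.0 kg (batch 144.6 − LOI 10.60).
Composition: Al2O3 5.522%, SrO 10.69%, SiO2 67.98%, ZrO2 9.498%, ZnO 4.971%, BaO 1.347%

Rounding to 4 significant figures extends to every working value as printed. The whole derivation runs at full float precision in all steps; each reported number carries a single rounding — the derived quantities, including totals, six oxide percentages, glass mass, yield, LOI, are computed from the batch weights for 134.0 kg of glass in full precision as given in the problem or answer text.
Oxide-by-oxide delivered mass:
  Al2O3: 85.25·0.003000 + 10.93·0.6537 = 7.401 kg
  SrO: 20.41·0.7017 = 14.32 kg
  SiO2: 85.25·0.9950 + 19.02·0.3298 = 91.10 kg
  ZrO2: 19.02·0.6692 = 12.73 kg
  ZnO: 6.675·0.9980 = 6.662 kg
  BaO: 2.326·0.7761 = 1.805 kg
LOI: 20.41·0.2983 + 85.25·0.002000 + 2.326·0.2239 + 6.675·0.002000 + 10.93·0.3463 + 19.02·0.001000 = 10.60 kg
Resulting glass, batch − LOI: 144.6 − 10.60 = 134.0 kg (matching Σ of the oxides)
wt % = oxide mass / glass mass × 100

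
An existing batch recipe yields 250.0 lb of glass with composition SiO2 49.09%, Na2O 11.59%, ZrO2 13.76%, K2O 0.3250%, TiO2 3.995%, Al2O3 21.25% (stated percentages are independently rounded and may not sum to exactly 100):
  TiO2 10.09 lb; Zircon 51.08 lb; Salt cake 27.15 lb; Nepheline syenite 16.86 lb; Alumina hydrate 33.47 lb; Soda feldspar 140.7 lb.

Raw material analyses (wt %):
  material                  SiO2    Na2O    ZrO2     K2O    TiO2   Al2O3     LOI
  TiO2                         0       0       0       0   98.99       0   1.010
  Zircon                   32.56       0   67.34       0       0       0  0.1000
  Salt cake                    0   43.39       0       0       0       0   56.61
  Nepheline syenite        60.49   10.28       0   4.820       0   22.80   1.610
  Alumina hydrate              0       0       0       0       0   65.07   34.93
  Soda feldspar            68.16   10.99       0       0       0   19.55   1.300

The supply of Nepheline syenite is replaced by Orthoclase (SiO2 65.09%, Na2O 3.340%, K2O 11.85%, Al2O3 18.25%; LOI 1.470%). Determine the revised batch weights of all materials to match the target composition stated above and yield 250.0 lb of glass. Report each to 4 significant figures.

Exact precision is carried at every stage — working values are displayed (rounded to 4 significant figures) on the page. A single rounding finalizes each reported value. The derived quantities, including six oxide percentages, yield, net glass mass, the totals, LOI, are re-derived using the weight values on 250.0 lb of glass in full float precision, as given in the question or the answer.
Oxide mass targets, per 250.0 lb glass:
  SiO2: 49.09% × 250.0 = 122.7 lb
  Na2O: 11.59% × 250.0 = 28.98 lb
  ZrO2: 13.76% × 250.0 = 34.40 lb
  K2O: 0.3250% × 250.0 = 0.8125 lb
  TiO2: 3.995% × 250.0 = 9.988 lb
  Al2O3: 21.25% × 250.0 = 53.12 lb
Oxide-by-oxide audit on the weights just shown, under the basis named above (every target is met by its sum within answer rounding):
  SiO2: 51.08·0.3256 + 6.857·0.6509 + 149.1·0.6816 = 122.7 lb (target 122.7 lb)
  Na2O: 28.48·0.4339 + 6.857·0.03340 + 149.1·0.1099 = 28.97 lb (target 28.98 lb)
  ZrO2: 51.08·0.6734 = 34.40 lb (target 34.40 lb)
  K2O: 6.857·0.1185 = 0.8126 lb (target 0.8125 lb)
  TiO2: 10.09·0.9899 = 9.988 lb (target 9.988 lb)
  Al2O3: 6.857·0.1825 + 34.92·0.6507 + 149.1·0.1955 = 53.12 lb (target 53.12 lb)
The glass-mass cross-check: batch total minus LOI = 250.0 lb (the targets, summed, come to 250.0 lb; with the basis standing at 250.0 lb — any gap is answer rounding).
Adding the batch up: Σ batch = 280.5 lb; LOI removed, Σ of batch·LOI: 30.51 lb; glass ÷ batch gives a yield of 89.12%.

Revised batch per 250.0 lb glass:
  TiO2: 10.09 lb
  Zircon: 51.08 lb
  Salt cake: 28.48 lb
  Orthoclase: 6.857 lb
  Alumina hydrate: 34.92 lb
  Soda feldspar: 149.1 lb
Total batch = 280.5 lb; LOI loss = 30.51 lb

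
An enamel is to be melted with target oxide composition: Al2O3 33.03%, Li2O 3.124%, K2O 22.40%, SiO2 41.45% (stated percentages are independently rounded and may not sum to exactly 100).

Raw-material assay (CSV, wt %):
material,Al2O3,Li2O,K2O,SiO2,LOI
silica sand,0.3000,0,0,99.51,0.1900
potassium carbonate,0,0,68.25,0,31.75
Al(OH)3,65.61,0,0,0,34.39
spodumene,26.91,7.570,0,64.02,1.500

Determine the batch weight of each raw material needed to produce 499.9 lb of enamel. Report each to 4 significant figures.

Mid-chain values appear rounded to four significant figures in the working — all internal work maintains full float precision end to end; exactly one rounding goes into each reported result — derived quantities (the yield, net glass mass, LOI, four oxide percentages, totals) are rebuilt at exact precision using the weight values on 499.9 lb of glass, as quoted within the problem or answer text.
Oxide-by-oxide targets in 499.9 lb enamel:
  Al2O3: 33.03% × 499.9 = 165.1 lb
  Li2O: 3.124% × 499.9 = 15.62 lb
  K2O: 22.40% × 499.9 = 112.0 lb
  SiO2: 41.45% × 499.9 = 207.2 lb
A balance pass over the oxides, applying the batch weights above, on the stated basis (sum by sum, the targets are met given rounding of the digits):
  Al2O3: 75.51·0.003000 + 166.7·0.6561 + 206.3·0.2691 = 165.1 lb (target 165.1 lb)
  Li2O: 206.3·0.07570 = 15.62 lb (target 15.62 lb)
  K2O: 164.1·0.6825 = 112.0 lb (target 112.0 lb)
  SiO2: 75.51·0.9951 + 206.3·0.6402 = 207.2 lb (target 207.2 lb)
Consistency of the glass mass: the batch minus its LOI: 499.9 lb (oxide target masses add up to 499.9 lb; basis as stated: 499.9 lb — deltas are rounding alone).
Batch total: Σ batch = 612.6 lb; LOI removed, Σ of batch·LOI: 112.7 lb; yield = glass ÷ total batch = 81.61%.

Batch per 499.9 lb enamel:
  silica sand: 75.51 lb
  potassium carbonate: 164.1 lb
  Al(OH)3: 166.7 lb
  spodumene: 206.3 lb
Total batch = 612.6 lb; LOI loss = 112.7 lb; yield = 81.61%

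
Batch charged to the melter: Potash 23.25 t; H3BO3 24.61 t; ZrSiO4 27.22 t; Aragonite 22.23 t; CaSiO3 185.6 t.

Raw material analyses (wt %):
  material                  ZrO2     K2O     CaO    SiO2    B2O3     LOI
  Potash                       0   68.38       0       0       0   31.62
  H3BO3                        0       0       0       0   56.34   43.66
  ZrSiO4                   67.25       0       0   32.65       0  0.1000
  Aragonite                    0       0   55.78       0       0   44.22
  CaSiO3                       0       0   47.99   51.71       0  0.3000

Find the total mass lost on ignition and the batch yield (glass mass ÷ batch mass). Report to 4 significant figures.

Mid-chain values appear rounded off to 4 significant digits in the printout. The whole derivation maintains exact precision from first step to last; exactly one rounding lands on each reported figure — derived quantities, including the totals, the five compositions, yield, LOI, net glass mass, are recomputed using the weight values at 254.4 t of glass in full precision as they appear in either problem or answer.
Each material's LOI contribution:
  Potash: 23.25 × 0.3162 = 7.352 t
  H3BO3: 24.61 × 0.4366 = 10.74 t
  ZrSiO4: 27.22 × 0.001000 = 0.02722 t
  Aragonite: 22.23 × 0.4422 = 9.830 t
  CaSiO3: 185.6 × 0.003000 = 0.5568 t
Total LOI = 28.51 t
Glass = batch − LOI = 282.9 − 28.51 = 254.4 t

LOI loss = 28.51 t; glass = 254.4 t; yield = 89.92%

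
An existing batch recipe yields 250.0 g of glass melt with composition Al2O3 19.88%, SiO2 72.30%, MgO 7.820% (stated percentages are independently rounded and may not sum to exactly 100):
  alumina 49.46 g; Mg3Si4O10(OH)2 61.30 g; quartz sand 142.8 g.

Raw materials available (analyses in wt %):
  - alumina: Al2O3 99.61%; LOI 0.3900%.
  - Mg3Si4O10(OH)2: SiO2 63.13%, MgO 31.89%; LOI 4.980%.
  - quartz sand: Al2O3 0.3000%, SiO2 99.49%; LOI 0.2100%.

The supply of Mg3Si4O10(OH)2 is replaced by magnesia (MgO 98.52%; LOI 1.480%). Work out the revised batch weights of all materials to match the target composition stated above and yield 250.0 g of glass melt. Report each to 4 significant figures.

Revised batch per 250.0 g glass melt:
  alumina: 49.35 g
  magnesia: 19.84 g
  quartz sand: 181.7 g
Total batch = 250.9 g; LOI loss = 0.8677 g

Values along the way are printed rounded to four significant figures between the steps — every computation maintains exact precision at each step — a single rounding produces every reported result; all derived quantities, which include yield, the three compositions, net glass mass, the totals, LOI, are rebuilt in full float precision, exactly as printed in the problem or the answer, using the weight values for 250.0 g of glass.
Oxide mass targets, per 250.0 g glass melt:
  Al2O3: 19.88% × 250.0 = 49.70 g
  SiO2: 72.30% × 250.0 = 180.8 g
  MgO: 7.820% × 250.0 = 19.55 g
Balance tally, oxide-wise, given the weights on record, per the basis as stated (sums match the target masses net of answer rounding effects):
  Al2O3: 49.35·0.9961 + 181.7·0.003000 = 49.70 g (target 49.70 g)
  SiO2: 181.7·0.9949 = 180.8 g (target 180.8 g)
  MgO: 19.84·0.9852 = 19.55 g (target 19.55 g)
Glass-mass sanity pass: batch total minus LOI = 250.0 g (oxide target masses add up to 250.0 g; basis as stated: 250.0 g — deltas are rounding alone).
Summing the batch: Σ batch = 250.9 g; ignition loss, Σ(batch × LOI) = 0.8677 g; the yield ratio, glass ÷ batch: 99.65%.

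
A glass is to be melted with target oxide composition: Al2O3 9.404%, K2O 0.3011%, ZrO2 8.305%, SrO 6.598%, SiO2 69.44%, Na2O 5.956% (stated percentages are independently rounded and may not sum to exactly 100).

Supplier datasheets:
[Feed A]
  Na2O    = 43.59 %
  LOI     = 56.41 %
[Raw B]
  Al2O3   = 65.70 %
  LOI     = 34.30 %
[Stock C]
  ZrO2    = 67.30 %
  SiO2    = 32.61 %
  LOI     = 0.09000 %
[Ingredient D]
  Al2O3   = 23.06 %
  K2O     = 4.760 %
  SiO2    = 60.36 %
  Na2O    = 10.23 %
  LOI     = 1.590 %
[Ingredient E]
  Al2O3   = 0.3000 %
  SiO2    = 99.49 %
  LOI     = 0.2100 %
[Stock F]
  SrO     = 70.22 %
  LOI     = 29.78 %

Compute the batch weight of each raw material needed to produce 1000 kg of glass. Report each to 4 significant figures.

Values along the way appear (rounded to four significant digits) in the printout — the working math runs at full float precision at each step. Every reported value is rounded exactly once — the derived quantities are rebuilt in full float precision (glass mass, yield, totals, six oxide percentages, LOI) from the weighed amounts on 1000 kg of glass, as given in the problem or the answer.
Target oxide masses per 1000 kg glass:
  Al2O3: 9.404% × 1000 = 94.04 kg
  K2O: 0.3011% × 1000 = 3.011 kg
  ZrO2: 8.305% × 1000 = 83.05 kg
  SrO: 6.598% × 1000 = 65.98 kg
  SiO2: 69.44% × 1000 = 694.4 kg
  Na2O: 5.956% × 1000 = 59.56 kg
Verifying the oxide balance from the weights as reported, on the stated basis (sums match the target masses net of answer rounding effects):
  Al2O3: 118.1·0.6570 + 63.26·0.2306 + 619.1·0.003000 = 94.04 kg (target 94.04 kg)
  K2O: 63.26·0.04760 = 3.011 kg (target 3.011 kg)
  ZrO2: 123.4·0.6730 = 83.05 kg (target 83.05 kg)
  SrO: 93.96·0.7022 = 65.98 kg (target 65.98 kg)
  SiO2: 123.4·0.3261 + 63.26·0.6036 + 619.1·0.9949 = 694.4 kg (target 694.4 kg)
  Na2O: 121.8·0.4359 + 63.26·0.1023 = 59.56 kg (target 59.56 kg)
Glass mass check: batch Σ − ignition loss = 1000 kg (per-oxide target masses sum to 1000 kg; basis as stated: 1000 kg — a pure rounding effect).
Batch grand total — Σ batch = 1140 kg; loss to ignition Σ batch·LOI = 139.6 kg; yield = glass ÷ total batch = 87.75%.

Batch per 1000 kg glass:
  Feed A: 121.8 kg
  Raw B: 118.1 kg
  Stock C: 123.4 kg
  Ingredient D: 63.26 kg
  Ingredient E: 619.1 kg
  Stock F: 93.96 kg
Total batch = 1140 kg; LOI loss = 139.6 kg; yield = 87.75%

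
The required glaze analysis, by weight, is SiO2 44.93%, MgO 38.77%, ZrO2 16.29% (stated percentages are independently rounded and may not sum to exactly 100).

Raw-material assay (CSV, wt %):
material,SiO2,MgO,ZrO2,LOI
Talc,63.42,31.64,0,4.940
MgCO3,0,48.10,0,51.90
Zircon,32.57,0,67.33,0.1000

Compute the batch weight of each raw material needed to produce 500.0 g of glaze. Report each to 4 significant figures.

Batch per 500.0 g glaze:
  Talc: 292.1 g
  MgCO3: 210.9 g
  Zircon: 121.0 g
Total batch = 624.0 g; LOI loss = 124.0 g; yield = 80.13%

The whole derivation carries exact precision from start to finish. The intermediate values appear rounded to four significant digits alongside each step — each reported result is rounded exactly once; all derived quantities (ignition loss, the three compositions, the totals, yield, net glass mass) are recomputed in exact precision from the weighed amounts on 500.0 g of glass as given in the problem or the answer.
Per-oxide target masses for 500.0 g glaze:
  SiO2: 44.93% × 500.0 = 224.6 g
  MgO: 38.77% × 500.0 = 193.8 g
  ZrO2: 16.29% × 500.0 = 81.45 g
Verifying the oxide balance from the weights as reported, on the stated basis (summed amounts equal target values up to rounding of the answer):
  SiO2: 292.1·0.6342 + 121.0·0.3257 = 224.7 g (target 224.6 g)
  MgO: 292.1·0.3164 + 210.9·0.4810 = 193.9 g (target 193.8 g)
  ZrO2: 121.0·0.6733 = 81.47 g (target 81.45 g)
Auditing the glass mass value: total batch − LOI = 500.0 g (targets for the oxides total 500.0 g; basis as stated: 500.0 g — a pure rounding effect).
Batch grand total — Σ batch = 624.0 g; the LOI term Σ batch·LOI equals 124.0 g; yield = glass ÷ total batch = 80.13%.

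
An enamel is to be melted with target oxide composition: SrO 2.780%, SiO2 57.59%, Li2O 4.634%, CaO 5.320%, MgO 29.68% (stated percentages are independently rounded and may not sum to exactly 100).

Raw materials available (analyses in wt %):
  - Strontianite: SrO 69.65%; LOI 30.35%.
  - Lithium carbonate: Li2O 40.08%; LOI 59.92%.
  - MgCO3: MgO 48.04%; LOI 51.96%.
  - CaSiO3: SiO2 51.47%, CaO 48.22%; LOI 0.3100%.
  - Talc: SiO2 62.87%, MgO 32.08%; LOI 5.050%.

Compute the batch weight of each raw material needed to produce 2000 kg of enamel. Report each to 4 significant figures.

All internal work runs at full float precision throughout. Mid-chain values are displayed, rounded to 4 significant digits, alongside each step. Each reported number is rounded exactly once — all derived quantities are carried using the weight values at 2000 kg of glass at full precision (totals, ignition loss, five oxide percentages, the yield, net glass mass), as set out in the problem or the answer.
Oxide mass targets, per 2000 kg enamel:
  SrO: 2.780% × 2000 = 55.60 kg
  SiO2: 57.59% × 2000 = 1152 kg
  Li2O: 4.634% × 2000 = 92.68 kg
  CaO: 5.320% × 2000 = 106.4 kg
  MgO: 29.68% × 2000 = 593.6 kg
Balance tally, oxide-wise, using the reported weights, relative to the basis at hand (sums match the target masses up to rounding of the answer):
  SrO: 79.83·0.6965 = 55.60 kg (target 55.60 kg)
  SiO2: 220.7·0.5147 + 1651·0.6287 = 1152 kg (target 1152 kg)
  Li2O: 231.2·0.4008 = 92.66 kg (target 92.68 kg)
  CaO: 220.7·0.4822 = 106.4 kg (target 106.4 kg)
  MgO: 132.9·0.4804 + 1651·0.3208 = 593.5 kg (target 593.6 kg)
The glass-mass cross-check: batch total minus LOI = 2000 kg (targets for the oxides total 2000 kg; the stated basis being 2000 kg — gaps are rounding artifacts).
Batch total: Σ batch = 2316 kg; Σ batch·LOI gives LOI loss = 315.9 kg; glass ÷ batch gives a yield of 86.36%.

Batch per 2000 kg enamel:
  Strontianite: 79.83 kg
  Lithium carbonate: 231.2 kg
  MgCO3: 132.9 kg
  CaSiO3: 220.7 kg
  Talc: 1651 kg
Total batch = 2316 kg; LOI loss = 315.9 kg; yield = 86.36%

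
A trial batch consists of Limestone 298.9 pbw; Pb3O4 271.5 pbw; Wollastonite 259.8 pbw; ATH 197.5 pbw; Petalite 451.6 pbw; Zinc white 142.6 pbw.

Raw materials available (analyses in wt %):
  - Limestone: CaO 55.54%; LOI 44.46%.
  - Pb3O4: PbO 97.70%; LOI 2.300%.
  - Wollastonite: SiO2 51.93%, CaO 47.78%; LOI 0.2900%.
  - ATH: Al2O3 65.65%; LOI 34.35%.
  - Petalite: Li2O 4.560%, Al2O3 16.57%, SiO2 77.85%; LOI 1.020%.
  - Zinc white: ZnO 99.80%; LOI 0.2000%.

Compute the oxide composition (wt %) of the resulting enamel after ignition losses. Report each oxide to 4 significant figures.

All internal work runs at full float precision through the solve. Mid-chain values appear rounded off to 4 significant digits in the printout — every reported result takes a single rounding; the derived quantities are carried using the weight values at 1409 pbw of glass at full precision (ignition loss, glass mass, six oxide percentages, the yield, totals) as quoted within the problem or answer text.
Oxide masses out of the charge:
  Li2O: 451.6·0.04560 = 20.59 pbw
  PbO: 271.5·0.9770 = 265.3 pbw
  Al2O3: 197.5·0.6565 + 451.6·0.1657 = 204.5 pbw
  ZnO: 142.6·0.9980 = 142.3 pbw
  SiO2: 259.8·0.5193 + 451.6·0.7785 = 486.5 pbw
  CaO: 298.9·0.5554 + 259.8·0.4778 = 290.1 pbw
LOI: 298.9·0.4446 + 271.5·0.02300 + 259.8·0.002900 + 197.5·0.3435 + 451.6·0.01020 + 142.6·0.002000 = 212.6 pbw
batch − LOI leaves glass = 1622 − 212.6 = 1409 pbw (equal to the oxide-mass sum)
each oxide over glass, ×100, is wt %

Glass mass = 1409 pbw (batch 1622 − LOI 212.6).
Composition: Li2O 1.461%, PbO 18.82%, Al2O3 14.51%, ZnO 10.10%, SiO2 34.52%, CaO 20.59%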